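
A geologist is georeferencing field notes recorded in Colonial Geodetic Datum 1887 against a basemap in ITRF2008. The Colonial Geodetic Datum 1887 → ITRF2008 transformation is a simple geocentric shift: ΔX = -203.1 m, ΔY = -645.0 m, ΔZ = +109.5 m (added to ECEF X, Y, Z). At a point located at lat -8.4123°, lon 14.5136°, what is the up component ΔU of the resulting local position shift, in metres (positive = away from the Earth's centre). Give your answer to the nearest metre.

ΔU = -370 m

At φ = -8.4123°, λ = 14.5136°: sin φ = -0.146295, cos φ = 0.989241, sin λ = 0.250610, cos λ = 0.968088.
ΔU = cos φ cos λ·ΔX + cos φ sin λ·ΔY + sin φ·ΔZ = (0.989241)(0.968088)(-203.1) + (0.989241)(0.250610)(-645.0) + (-0.146295)(109.5) = -370.43 m.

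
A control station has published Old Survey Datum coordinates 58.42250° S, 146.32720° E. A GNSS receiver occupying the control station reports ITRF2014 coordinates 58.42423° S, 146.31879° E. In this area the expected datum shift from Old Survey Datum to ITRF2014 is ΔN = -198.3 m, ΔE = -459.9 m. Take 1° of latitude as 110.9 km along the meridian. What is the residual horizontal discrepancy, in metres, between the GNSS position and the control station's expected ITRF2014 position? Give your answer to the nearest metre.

29 m

Observed coordinate differences: Δφ = -0.00173°, Δλ = -0.00841°.
Converting to metres (1° lat = 110900 m, cos φ = 0.523651): observed ΔN = -191.9 m, observed ΔE = -488.4 m.
Subtracting the expected shift leaves a residual of -191.9 − (-198.3) = 6.4 m north and -488.4 − (-459.9) = -28.5 m east.
Residual distance = √(6.4² + (-28.5)²) = 29.2 m.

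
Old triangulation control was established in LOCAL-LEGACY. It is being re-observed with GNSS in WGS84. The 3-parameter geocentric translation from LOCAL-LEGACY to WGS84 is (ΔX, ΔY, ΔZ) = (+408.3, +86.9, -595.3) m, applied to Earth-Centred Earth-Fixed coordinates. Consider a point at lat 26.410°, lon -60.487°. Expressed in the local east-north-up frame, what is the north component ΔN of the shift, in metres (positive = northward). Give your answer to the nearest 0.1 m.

ΔN = -589.0 m

The local north axis is (−sin φ cos λ, −sin φ sin λ, cos φ), giving ΔN = -89.464 + 33.637 − 533.171 = -589.00 m.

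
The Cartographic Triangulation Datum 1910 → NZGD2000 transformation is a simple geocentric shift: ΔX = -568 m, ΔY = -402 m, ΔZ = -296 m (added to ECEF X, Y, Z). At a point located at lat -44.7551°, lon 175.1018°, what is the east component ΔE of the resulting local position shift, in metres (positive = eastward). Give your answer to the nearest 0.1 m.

ΔE = 449.0 m

The local east axis at (φ, λ) is (−sin λ, cos λ, 0), so ΔE = −sin(175.1018°)·(-568) + cos(175.1018°)·(-402) = 449.03 m.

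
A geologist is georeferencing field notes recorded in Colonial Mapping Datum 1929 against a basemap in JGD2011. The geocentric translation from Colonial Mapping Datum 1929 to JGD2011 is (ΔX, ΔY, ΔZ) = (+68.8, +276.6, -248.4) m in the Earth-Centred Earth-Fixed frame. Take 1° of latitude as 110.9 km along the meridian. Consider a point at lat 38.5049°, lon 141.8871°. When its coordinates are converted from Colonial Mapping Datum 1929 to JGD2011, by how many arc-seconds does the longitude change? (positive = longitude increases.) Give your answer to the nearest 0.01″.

Δλ = -10.79″

sin φ = 0.622582, cos φ = 0.782555, sin λ = 0.617213, cos λ = -0.786796.
East component: ΔE = −sin λ·ΔX + cos λ·ΔY = −(0.617213)(68.8) + (-0.786796)(276.6) = -260.09 m.
1° of latitude spans 110900 m; at latitude φ, 1° of longitude spans that × cos φ = 86785.3 m, so Δλ = -260.09 / 86785.3 × 3600 = -10.789″.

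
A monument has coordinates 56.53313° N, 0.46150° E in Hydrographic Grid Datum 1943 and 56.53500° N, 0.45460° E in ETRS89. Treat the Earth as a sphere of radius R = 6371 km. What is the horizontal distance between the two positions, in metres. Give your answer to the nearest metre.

471 m

Δφ = 56.53500° − 56.53313° = +0.00187°; Δλ = 0.45460° − 0.46150° = -0.00690°.
1° along a meridian = πR/180 = 111195 m.
ΔN = Δφ × 111195 = 207.9 m; ΔE = Δλ × 111195 × cos(56.53313°) = -0.00690 × 111195 × 0.551455 = -423.1 m.
Distance = √(ΔE² + ΔN²) = √((-423.1)² + 207.9²) = 471.4 m.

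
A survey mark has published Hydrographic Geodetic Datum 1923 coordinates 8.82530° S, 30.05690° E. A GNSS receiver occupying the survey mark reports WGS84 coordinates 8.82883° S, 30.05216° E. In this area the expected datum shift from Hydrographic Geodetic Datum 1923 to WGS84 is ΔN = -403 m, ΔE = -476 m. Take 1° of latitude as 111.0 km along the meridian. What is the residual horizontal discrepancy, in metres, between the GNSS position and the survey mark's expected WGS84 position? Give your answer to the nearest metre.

Observed coordinate differences: Δφ = -0.00353°, Δλ = -0.00474°.
Converting to metres (1° lat = 111000 m, cos φ = 0.988161): observed ΔN = -391.8 m, observed ΔE = -519.9 m.
Subtracting the expected shift leaves a residual of -391.8 − (-403) = 11.2 m north and -519.9 − (-476) = -43.9 m east.
Residual distance = √(11.2² + (-43.9)²) = 45.3 m.

45 m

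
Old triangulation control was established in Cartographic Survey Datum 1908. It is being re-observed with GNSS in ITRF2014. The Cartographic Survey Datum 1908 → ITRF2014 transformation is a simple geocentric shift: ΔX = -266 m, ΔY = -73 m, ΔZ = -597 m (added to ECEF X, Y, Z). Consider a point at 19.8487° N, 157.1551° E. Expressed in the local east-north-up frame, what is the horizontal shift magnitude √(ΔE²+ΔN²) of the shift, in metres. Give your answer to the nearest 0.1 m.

657.6 m

The local east axis at (φ, λ) is (−sin λ, cos λ, 0), so ΔE = −sin(157.1551°)·(-266) + cos(157.1551°)·(-73) = 170.55 m.
The local north axis is (−sin φ cos λ, −sin φ sin λ, cos φ), giving ΔN = -83.232 + 9.623 − 561.534 = -635.14 m.
Horizontal magnitude = √(ΔE² + ΔN²) = √(170.55² + (-635.14)²) = 657.64 m.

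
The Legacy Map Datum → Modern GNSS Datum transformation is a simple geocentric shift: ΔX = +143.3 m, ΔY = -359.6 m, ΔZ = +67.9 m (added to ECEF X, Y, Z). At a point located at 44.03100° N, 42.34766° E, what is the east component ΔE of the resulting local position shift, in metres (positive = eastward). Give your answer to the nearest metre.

The local east axis at (φ, λ) is (−sin λ, cos λ, 0), so ΔE = −sin(42.34766°)·143.3 + cos(42.34766°)·(-359.6) = -362.30 m.

ΔE = -362 m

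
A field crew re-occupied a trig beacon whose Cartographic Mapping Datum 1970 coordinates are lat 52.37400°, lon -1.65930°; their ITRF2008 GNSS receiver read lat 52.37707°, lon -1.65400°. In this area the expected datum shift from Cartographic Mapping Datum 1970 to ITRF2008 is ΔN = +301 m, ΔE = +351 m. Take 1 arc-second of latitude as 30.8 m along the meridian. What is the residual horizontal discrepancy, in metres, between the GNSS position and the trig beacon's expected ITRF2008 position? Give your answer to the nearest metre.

40 m

Observed coordinate differences: Δφ = +0.00307°, Δλ = +0.00530°.
Converting to metres (1° lat = 110880 m, cos φ = 0.610505): observed ΔN = 340.4 m, observed ΔE = 358.8 m.
Subtracting the expected shift leaves a residual of 340.4 − (301) = 39.4 m north and 358.8 − (351) = 7.8 m east.
Residual distance = √(39.4² + 7.8²) = 40.2 m.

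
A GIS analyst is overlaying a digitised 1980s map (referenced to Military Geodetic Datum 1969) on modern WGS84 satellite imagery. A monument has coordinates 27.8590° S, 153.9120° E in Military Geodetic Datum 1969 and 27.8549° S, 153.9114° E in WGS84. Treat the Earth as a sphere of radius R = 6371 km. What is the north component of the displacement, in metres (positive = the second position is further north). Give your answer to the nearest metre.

Δφ = -27.8549° − -27.8590° = +0.0041°; Δλ = 153.9114° − 153.9120° = -0.0006°.
1° along a meridian = πR/180 = 111195 m.
ΔN = Δφ × 111195 = 455.9 m; ΔE = Δλ × 111195 × cos(-27.8590°) = -0.0006 × 111195 × 0.884100 = -59.0 m.

ΔN = 456 m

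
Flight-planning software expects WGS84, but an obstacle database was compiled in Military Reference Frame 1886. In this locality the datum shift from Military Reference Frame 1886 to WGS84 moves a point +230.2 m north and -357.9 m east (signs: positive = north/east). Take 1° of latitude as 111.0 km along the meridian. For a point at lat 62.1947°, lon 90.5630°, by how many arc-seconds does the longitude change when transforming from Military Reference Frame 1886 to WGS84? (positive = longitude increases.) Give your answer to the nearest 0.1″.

Δλ = -24.9″

At latitude 62.1947°, cos φ = 0.466468.
1° of longitude at this latitude = 111.0 × cos φ = 51.78 km, so Δλ = -357.9 / 51778.0 = -0.0069122° = -24.884″.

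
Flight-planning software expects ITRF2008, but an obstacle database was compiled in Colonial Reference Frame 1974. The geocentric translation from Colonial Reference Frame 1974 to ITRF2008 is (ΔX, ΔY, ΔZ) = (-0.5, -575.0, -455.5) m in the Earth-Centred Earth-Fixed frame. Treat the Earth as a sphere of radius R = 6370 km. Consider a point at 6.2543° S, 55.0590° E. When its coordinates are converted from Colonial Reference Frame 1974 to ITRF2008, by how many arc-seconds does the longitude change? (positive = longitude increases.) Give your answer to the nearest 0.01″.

Δλ = -10.71″

sin φ = -0.108941, cos φ = 0.994048, sin λ = 0.819742, cos λ = 0.572733.
East component: ΔE = −sin λ·ΔX + cos λ·ΔY = −(0.819742)(-0.5) + (0.572733)(-575.0) = -328.91 m.
1° of latitude spans πR/180 = 111177 m; at latitude φ, 1° of longitude spans that × cos φ = 110515.8 m, so Δλ = -328.91 / 110515.8 × 3600 = -10.714″.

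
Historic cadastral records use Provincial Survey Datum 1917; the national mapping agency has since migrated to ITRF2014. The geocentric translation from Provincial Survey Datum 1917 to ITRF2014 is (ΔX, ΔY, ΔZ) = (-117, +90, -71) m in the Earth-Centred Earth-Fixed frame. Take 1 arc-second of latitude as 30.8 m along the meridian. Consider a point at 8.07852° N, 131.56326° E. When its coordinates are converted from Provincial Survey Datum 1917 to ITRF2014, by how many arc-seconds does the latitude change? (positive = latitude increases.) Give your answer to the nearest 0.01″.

Δφ = -2.94″

sin φ = 0.140530, cos φ = 0.990076, sin λ = 0.748224, cos λ = -0.663447.
North component: ΔN = −sin φ cos λ·ΔX − sin φ sin λ·ΔY + cos φ·ΔZ = −(0.140530)(-0.663447)(-117) − (0.140530)(0.748224)(90) + (0.990076)(-71) = -90.67 m.
1° of latitude spans 3600 × 30.80 = 110880 m, so Δφ = -90.67 / 110880 × 3600 = -2.944″.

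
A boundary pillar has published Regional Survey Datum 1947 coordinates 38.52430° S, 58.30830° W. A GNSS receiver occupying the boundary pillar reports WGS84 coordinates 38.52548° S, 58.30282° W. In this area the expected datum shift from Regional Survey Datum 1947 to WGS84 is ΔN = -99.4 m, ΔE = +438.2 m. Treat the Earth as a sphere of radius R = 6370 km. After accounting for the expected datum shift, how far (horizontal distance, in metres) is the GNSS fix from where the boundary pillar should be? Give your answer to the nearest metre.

50 m

Observed coordinate differences: Δφ = -0.00118°, Δλ = +0.00548°.
Converting to metres (1° lat = 111177 m, cos φ = 0.782344): observed ΔN = -131.2 m, observed ΔE = 476.6 m.
Subtracting the expected shift leaves a residual of -131.2 − (-99.4) = -31.8 m north and 476.6 − (438.2) = 38.4 m east.
Residual distance = √((-31.8)² + 38.4²) = 49.9 m.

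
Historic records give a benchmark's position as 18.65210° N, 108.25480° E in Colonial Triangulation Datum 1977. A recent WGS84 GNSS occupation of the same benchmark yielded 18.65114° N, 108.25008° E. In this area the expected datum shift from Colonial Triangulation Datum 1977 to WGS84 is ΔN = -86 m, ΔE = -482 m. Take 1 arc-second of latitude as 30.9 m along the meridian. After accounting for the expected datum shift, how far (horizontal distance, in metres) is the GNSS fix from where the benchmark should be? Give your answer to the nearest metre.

26 m

Observed coordinate differences: Δφ = -0.00096°, Δλ = -0.00472°.
Converting to metres (1° lat = 111240 m, cos φ = 0.947478): observed ΔN = -106.8 m, observed ΔE = -497.5 m.
Subtracting the expected shift leaves a residual of -106.8 − (-86) = -20.8 m north and -497.5 − (-482) = -15.5 m east.
Residual distance = √((-20.8)² + (-15.5)²) = 25.9 m.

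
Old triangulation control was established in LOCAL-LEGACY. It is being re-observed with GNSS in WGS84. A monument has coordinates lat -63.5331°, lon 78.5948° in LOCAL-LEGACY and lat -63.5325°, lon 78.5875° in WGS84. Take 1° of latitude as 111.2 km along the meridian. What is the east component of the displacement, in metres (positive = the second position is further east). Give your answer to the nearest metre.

ΔE = -362 m

Δφ = -63.5325° − -63.5331° = +0.0006°; Δλ = 78.5875° − 78.5948° = -0.0073°.
ΔN = Δφ × 111200 = 66.7 m; ΔE = Δλ × 111200 × cos(-63.5331°) = -0.0073 × 111200 × 0.445681 = -361.8 m.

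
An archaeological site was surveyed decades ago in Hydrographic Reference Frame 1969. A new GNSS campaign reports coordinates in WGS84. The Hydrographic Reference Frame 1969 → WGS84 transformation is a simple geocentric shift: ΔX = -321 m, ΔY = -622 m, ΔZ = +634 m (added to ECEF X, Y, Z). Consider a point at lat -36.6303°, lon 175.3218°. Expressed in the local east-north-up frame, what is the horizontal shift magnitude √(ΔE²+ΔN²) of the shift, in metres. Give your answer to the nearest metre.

At φ = -36.6303°, λ = 175.3218°: sin φ = -0.596649, cos φ = 0.802502, sin λ = 0.081559, cos λ = -0.996668.
ΔE = −sin λ·ΔX + cos λ·ΔY = −(0.081559)·(-321) + (-0.996668)·(-622) = 646.11 m.
ΔN = −sin φ cos λ·ΔX − sin φ sin λ·ΔY + cos φ·ΔZ = −(-0.596649)(-0.996668)(-321) − (-0.596649)(0.081559)(-622) + (0.802502)(634) = 669.40 m.
Horizontal magnitude = √(ΔE² + ΔN²) = √(646.11² + 669.40²) = 930.35 m.

930 m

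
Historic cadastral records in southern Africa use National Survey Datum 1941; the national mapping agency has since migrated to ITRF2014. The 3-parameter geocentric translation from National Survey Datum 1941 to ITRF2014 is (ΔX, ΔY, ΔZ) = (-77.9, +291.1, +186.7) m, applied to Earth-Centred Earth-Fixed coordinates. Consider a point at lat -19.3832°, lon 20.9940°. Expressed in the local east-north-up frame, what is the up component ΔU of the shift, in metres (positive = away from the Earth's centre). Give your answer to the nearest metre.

The local up (radial) axis is (cos φ cos λ, cos φ sin λ, sin φ), giving ΔU = -68.607 + 98.381 − 61.963 = -32.19 m.

ΔU = -32 m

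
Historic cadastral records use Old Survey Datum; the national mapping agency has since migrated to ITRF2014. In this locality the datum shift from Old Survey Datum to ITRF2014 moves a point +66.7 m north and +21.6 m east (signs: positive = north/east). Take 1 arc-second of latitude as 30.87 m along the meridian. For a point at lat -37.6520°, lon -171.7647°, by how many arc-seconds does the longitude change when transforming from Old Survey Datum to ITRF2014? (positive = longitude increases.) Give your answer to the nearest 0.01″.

At latitude -37.6520°, cos φ = 0.791736.
1″ of longitude at this latitude = 30.87 × cos φ = 24.4409 m, so Δλ = 21.6 / 24.4409 = 0.884″.

Δλ = 0.88″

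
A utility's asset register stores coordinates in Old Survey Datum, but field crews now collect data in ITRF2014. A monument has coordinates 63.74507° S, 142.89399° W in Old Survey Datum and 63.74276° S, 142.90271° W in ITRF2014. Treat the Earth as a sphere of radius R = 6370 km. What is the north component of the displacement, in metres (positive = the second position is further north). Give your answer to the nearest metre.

Δφ = -63.74276° − -63.74507° = +0.00231°; Δλ = -142.90271° − -142.89399° = -0.00872°.
1° along a meridian = πR/180 = 111177 m.
ΔN = Δφ × 111177 = 256.8 m; ΔE = Δλ × 111177 × cos(-63.74507°) = -0.00872 × 111177 × 0.442366 = -428.9 m.

ΔN = 257 m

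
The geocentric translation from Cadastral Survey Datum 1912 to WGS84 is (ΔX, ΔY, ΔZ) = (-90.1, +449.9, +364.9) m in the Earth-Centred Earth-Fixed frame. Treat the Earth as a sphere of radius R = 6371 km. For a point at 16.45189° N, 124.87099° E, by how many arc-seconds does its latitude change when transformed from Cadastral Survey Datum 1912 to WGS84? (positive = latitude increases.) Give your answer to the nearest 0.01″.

sin φ = 0.283210, cos φ = 0.959058, sin λ = 0.820441, cos λ = -0.571731.
North component: ΔN = −sin φ cos λ·ΔX − sin φ sin λ·ΔY + cos φ·ΔZ = −(0.283210)(-0.571731)(-90.1) − (0.283210)(0.820441)(449.9) + (0.959058)(364.9) = 230.83 m.
1° of latitude spans πR/180 = 111195 m, so Δφ = 230.83 / 111195 × 3600 = 7.473″.

Δφ = 7.47″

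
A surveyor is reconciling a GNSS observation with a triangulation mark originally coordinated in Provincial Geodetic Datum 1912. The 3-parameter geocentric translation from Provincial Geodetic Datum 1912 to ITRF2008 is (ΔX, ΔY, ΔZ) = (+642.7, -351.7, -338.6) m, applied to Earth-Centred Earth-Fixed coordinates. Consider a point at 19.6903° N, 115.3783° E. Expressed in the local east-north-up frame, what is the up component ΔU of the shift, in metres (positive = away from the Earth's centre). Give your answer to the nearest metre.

At φ = 19.6903°, λ = 115.3783°: sin φ = 0.336936, cos φ = 0.941528, sin λ = 0.903498, cos λ = -0.428593.
ΔU = cos φ cos λ·ΔX + cos φ sin λ·ΔY + sin φ·ΔZ = (0.941528)(-0.428593)(642.7) + (0.941528)(0.903498)(-351.7) + (0.336936)(-338.6) = -672.62 m.

ΔU = -673 m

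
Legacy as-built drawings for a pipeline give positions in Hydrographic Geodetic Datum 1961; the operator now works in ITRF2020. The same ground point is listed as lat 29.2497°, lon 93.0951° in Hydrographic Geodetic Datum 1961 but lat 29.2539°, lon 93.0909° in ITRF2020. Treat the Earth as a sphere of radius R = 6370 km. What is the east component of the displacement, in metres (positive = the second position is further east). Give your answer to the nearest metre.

ΔE = -407 m

Δφ = 29.2539° − 29.2497° = +0.0042°; Δλ = 93.0909° − 93.0951° = -0.0042°.
1° along a meridian = πR/180 = 111177 m.
ΔN = Δφ × 111177 = 466.9 m; ΔE = Δλ × 111177 × cos(29.2497°) = -0.0042 × 111177 × 0.872499 = -407.4 m.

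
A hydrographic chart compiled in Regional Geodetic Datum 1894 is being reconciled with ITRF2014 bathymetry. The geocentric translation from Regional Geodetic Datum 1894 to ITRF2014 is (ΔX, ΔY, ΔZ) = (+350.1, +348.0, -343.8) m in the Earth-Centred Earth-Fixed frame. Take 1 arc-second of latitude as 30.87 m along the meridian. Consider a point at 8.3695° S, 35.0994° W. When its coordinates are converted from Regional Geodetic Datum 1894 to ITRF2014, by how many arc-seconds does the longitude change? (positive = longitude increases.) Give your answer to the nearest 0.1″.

Δλ = 15.9″

sin φ = -0.145556, cos φ = 0.989350, sin λ = -0.574997, cos λ = 0.818156.
East component: ΔE = −sin λ·ΔX + cos λ·ΔY = −(-0.574997)(350.1) + (0.818156)(348.0) = 486.02 m.
1° of latitude spans 3600 × 30.87 = 111132 m; at latitude φ, 1° of longitude spans that × cos φ = 109948.4 m, so Δλ = 486.02 / 109948.4 × 3600 = 15.914″.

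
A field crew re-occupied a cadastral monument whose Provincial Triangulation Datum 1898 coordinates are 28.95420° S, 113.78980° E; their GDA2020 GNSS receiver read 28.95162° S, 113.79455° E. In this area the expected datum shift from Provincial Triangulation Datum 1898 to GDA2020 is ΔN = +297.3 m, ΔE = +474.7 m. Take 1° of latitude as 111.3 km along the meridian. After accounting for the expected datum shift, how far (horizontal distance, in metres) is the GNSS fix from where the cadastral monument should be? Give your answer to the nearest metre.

16 m

Observed coordinate differences: Δφ = +0.00258°, Δλ = +0.00475°.
Converting to metres (1° lat = 111300 m, cos φ = 0.875007): observed ΔN = 287.2 m, observed ΔE = 462.6 m.
Subtracting the expected shift leaves a residual of 287.2 − (297.3) = -10.1 m north and 462.6 − (474.7) = -12.1 m east.
Residual distance = √((-10.1)² + (-12.1)²) = 15.8 m.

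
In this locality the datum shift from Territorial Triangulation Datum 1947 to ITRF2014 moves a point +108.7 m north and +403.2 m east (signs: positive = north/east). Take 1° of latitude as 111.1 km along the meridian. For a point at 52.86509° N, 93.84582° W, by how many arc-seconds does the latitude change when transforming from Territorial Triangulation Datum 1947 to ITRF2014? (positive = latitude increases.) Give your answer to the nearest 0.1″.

Δφ = 3.5″

1° of latitude = 111.1 km, so Δφ = 108.7 / 111100 = 0.0009784° = 3.522″.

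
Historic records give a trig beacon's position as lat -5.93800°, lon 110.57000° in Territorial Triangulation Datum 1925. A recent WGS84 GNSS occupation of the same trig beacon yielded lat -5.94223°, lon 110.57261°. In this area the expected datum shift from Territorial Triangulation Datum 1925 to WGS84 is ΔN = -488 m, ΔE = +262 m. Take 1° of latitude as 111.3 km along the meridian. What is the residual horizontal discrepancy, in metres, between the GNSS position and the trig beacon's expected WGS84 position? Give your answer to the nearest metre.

Observed coordinate differences: Δφ = -0.00423°, Δλ = +0.00261°.
Converting to metres (1° lat = 111300 m, cos φ = 0.994634): observed ΔN = -470.8 m, observed ΔE = 288.9 m.
Subtracting the expected shift leaves a residual of -470.8 − (-488) = 17.2 m north and 288.9 − (262) = 26.9 m east.
Residual distance = √(17.2² + 26.9²) = 32.0 m.

32 m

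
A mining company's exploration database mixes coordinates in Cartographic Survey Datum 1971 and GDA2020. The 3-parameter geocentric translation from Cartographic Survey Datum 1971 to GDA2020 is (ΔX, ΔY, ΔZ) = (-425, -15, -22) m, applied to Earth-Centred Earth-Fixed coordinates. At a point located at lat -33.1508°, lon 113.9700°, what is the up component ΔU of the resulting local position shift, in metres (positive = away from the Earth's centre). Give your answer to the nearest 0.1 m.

The local up (radial) axis is (cos φ cos λ, cos φ sin λ, sin φ), giving ΔU = 144.557 − 11.475 + 12.031 = 145.11 m.

ΔU = 145.1 m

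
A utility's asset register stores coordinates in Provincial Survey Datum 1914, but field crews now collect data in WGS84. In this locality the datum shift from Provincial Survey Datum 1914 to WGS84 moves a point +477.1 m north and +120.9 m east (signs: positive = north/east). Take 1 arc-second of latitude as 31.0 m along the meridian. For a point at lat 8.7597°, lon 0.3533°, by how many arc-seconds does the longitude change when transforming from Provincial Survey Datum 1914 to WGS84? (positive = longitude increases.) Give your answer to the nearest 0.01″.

At latitude 8.7597°, cos φ = 0.988336.
1″ of longitude at this latitude = 31.00 × cos φ = 30.6384 m, so Δλ = 120.9 / 30.6384 = 3.946″.

Δλ = 3.95″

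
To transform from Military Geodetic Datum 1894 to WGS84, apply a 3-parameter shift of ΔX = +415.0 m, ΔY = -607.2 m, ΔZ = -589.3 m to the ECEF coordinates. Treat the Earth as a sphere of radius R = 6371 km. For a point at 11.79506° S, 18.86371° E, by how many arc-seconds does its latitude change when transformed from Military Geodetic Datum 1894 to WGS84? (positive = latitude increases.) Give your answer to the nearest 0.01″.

Δφ = -17.38″

sin φ = -0.204412, cos φ = 0.978885, sin λ = 0.323318, cos λ = 0.946290.
North component: ΔN = −sin φ cos λ·ΔX − sin φ sin λ·ΔY + cos φ·ΔZ = −(-0.204412)(0.946290)(415.0) − (-0.204412)(0.323318)(-607.2) + (0.978885)(-589.3) = -536.71 m.
1° of latitude spans πR/180 = 111195 m, so Δφ = -536.71 / 111195 × 3600 = -17.376″.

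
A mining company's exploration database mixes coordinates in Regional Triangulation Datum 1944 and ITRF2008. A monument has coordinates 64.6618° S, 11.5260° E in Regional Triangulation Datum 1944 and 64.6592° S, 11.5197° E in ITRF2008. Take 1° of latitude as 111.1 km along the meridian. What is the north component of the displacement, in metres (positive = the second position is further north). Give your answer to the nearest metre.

ΔN = 289 m

Δφ = -64.6592° − -64.6618° = +0.0026°; Δλ = 11.5197° − 11.5260° = -0.0063°.
ΔN = Δφ × 111100 = 288.9 m; ΔE = Δλ × 111100 × cos(-64.6618°) = -0.0063 × 111100 × 0.427961 = -299.5 m.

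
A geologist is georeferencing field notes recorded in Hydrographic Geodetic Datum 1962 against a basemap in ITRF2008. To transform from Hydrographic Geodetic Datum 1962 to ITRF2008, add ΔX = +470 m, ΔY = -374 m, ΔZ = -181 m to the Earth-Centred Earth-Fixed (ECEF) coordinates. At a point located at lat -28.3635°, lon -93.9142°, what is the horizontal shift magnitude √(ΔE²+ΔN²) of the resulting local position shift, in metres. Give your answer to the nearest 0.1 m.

494.4 m

The local east axis at (φ, λ) is (−sin λ, cos λ, 0), so ΔE = −sin(-93.9142°)·470 + cos(-93.9142°)·(-374) = 494.43 m.
The local north axis is (−sin φ cos λ, −sin φ sin λ, cos φ), giving ΔN = -15.242 + 177.259 − 159.271 = 2.75 m.
Horizontal magnitude = √(ΔE² + ΔN²) = √(494.43² + 2.75²) = 494.44 m.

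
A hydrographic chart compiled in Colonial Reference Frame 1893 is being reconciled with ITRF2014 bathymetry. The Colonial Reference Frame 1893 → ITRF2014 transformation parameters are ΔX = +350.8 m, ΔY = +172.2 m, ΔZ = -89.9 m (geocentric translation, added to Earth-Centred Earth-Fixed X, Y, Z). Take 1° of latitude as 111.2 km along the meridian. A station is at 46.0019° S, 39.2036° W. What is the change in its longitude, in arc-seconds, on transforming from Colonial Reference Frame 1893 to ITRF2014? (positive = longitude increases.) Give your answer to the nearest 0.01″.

Δλ = 16.55″

sin φ = -0.719363, cos φ = 0.694635, sin λ = -0.632078, cos λ = 0.774905.
East component: ΔE = −sin λ·ΔX + cos λ·ΔY = −(-0.632078)(350.8) + (0.774905)(172.2) = 355.17 m.
1° of latitude spans 111200 m; at latitude φ, 1° of longitude spans that × cos φ = 77243.4 m, so Δλ = 355.17 / 77243.4 × 3600 = 16.553″.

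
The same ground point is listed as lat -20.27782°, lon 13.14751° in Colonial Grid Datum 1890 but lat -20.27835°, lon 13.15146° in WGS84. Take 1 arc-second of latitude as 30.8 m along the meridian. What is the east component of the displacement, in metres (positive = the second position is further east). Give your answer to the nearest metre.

ΔE = 411 m

Δφ = -20.27835° − -20.27782° = -0.00053°; Δλ = 13.15146° − 13.14751° = +0.00395°.
1° of latitude = 3600 × 30.80 = 110880 m.
ΔN = Δφ × 110880 = -58.8 m; ΔE = Δλ × 110880 × cos(-20.27782°) = +0.00395 × 110880 × 0.938023 = 410.8 m.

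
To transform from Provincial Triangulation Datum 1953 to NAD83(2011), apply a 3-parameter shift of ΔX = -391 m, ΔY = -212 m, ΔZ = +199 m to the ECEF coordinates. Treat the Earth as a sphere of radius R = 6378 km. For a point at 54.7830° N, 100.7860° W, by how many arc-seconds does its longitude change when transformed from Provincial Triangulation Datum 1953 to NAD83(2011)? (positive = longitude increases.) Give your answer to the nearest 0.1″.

Δλ = -19.3″

sin φ = 0.816974, cos φ = 0.576675, sin λ = -0.982333, cos λ = -0.187141.
East component: ΔE = −sin λ·ΔX + cos λ·ΔY = −(-0.982333)(-391) + (-0.187141)(-212) = -344.42 m.
1° of latitude spans πR/180 = 111317 m; at latitude φ, 1° of longitude spans that × cos φ = 64193.8 m, so Δλ = -344.42 / 64193.8 × 3600 = -19.315″.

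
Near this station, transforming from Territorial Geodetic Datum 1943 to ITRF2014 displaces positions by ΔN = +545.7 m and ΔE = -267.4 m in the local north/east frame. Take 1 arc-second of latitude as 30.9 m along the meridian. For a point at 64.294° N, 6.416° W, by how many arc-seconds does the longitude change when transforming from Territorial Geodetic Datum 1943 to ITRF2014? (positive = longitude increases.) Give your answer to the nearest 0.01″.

At latitude 64.294°, cos φ = 0.433753.
1″ of longitude at this latitude = 30.90 × cos φ = 13.4030 m, so Δλ = -267.4 / 13.4030 = -19.951″.

Δλ = -19.95″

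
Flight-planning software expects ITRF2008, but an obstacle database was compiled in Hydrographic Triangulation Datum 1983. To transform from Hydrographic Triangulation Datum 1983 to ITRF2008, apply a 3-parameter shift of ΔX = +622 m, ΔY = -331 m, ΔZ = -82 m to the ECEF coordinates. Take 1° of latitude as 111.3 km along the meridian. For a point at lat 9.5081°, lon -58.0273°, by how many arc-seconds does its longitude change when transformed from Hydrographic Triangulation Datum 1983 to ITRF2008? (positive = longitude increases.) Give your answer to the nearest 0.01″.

Δλ = 11.56″

sin φ = 0.165187, cos φ = 0.986262, sin λ = -0.848300, cos λ = 0.529515.
East component: ΔE = −sin λ·ΔX + cos λ·ΔY = −(-0.848300)(622) + (0.529515)(-331) = 352.37 m.
1° of latitude spans 111300 m; at latitude φ, 1° of longitude spans that × cos φ = 109771.0 m, so Δλ = 352.37 / 109771.0 × 3600 = 11.556″.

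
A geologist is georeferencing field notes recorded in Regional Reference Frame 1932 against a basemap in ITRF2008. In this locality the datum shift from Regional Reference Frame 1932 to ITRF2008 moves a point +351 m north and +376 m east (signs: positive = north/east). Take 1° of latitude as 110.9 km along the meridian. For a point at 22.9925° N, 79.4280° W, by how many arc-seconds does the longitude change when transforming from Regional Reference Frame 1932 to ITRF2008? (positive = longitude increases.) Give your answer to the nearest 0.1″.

Δλ = 13.3″

At latitude 22.9925°, cos φ = 0.920556.
1° of longitude at this latitude = 110.9 × cos φ = 102.09 km, so Δλ = 376.0 / 102089.7 = 0.0036830° = 13.259″.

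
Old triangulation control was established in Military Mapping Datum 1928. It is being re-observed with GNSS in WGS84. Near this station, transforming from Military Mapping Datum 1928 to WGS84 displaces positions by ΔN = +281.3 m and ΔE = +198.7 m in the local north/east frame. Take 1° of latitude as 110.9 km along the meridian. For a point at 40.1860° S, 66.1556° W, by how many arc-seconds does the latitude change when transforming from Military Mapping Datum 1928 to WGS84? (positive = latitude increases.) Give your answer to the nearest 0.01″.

Δφ = 9.13″

1° of latitude = 110.9 km, so Δφ = 281.3 / 110900 = 0.0025365° = 9.131″.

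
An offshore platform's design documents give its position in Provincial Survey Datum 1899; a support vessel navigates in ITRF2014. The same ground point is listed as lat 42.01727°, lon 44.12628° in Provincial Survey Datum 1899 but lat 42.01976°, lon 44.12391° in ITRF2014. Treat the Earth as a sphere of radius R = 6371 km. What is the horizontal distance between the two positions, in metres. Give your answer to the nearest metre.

Δφ = 42.01976° − 42.01727° = +0.00249°; Δλ = 44.12391° − 44.12628° = -0.00237°.
1° along a meridian = πR/180 = 111195 m.
ΔN = Δφ × 111195 = 276.9 m; ΔE = Δλ × 111195 × cos(42.01727°) = -0.00237 × 111195 × 0.742943 = -195.8 m.
Distance = √(ΔE² + ΔN²) = √((-195.8)² + 276.9²) = 339.1 m.

339 m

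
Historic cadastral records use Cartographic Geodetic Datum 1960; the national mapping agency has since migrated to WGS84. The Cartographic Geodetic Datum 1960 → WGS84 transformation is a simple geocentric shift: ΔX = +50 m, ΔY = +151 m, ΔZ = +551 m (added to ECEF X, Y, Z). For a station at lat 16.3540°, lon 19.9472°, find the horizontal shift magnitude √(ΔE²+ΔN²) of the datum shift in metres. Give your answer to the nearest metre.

516 m

The local east axis at (φ, λ) is (−sin λ, cos λ, 0), so ΔE = −sin(19.9472°)·50 + cos(19.9472°)·151 = 124.88 m.
The local north axis is (−sin φ cos λ, −sin φ sin λ, cos φ), giving ΔN = -13.234 − 14.505 + 528.707 = 500.97 m.
Horizontal magnitude = √(ΔE² + ΔN²) = √(124.88² + 500.97²) = 516.30 m.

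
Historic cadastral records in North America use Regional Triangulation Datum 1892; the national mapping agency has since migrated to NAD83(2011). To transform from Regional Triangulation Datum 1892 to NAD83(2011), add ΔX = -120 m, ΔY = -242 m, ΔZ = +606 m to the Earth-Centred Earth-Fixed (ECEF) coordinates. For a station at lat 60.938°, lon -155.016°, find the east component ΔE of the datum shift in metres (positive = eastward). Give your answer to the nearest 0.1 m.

ΔE = 168.7 m

The local east axis at (φ, λ) is (−sin λ, cos λ, 0), so ΔE = −sin(-155.016°)·(-120) + cos(-155.016°)·(-242) = 168.67 m.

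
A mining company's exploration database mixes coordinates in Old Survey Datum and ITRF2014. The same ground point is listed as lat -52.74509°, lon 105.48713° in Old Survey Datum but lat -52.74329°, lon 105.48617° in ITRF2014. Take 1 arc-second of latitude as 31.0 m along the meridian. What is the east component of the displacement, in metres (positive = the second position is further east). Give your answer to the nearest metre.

Δφ = -52.74329° − -52.74509° = +0.00180°; Δλ = 105.48617° − 105.48713° = -0.00096°.
1° of latitude = 3600 × 31.00 = 111600 m.
ΔN = Δφ × 111600 = 200.9 m; ΔE = Δλ × 111600 × cos(-52.74509°) = -0.00096 × 111600 × 0.605362 = -64.9 m.

ΔE = -65 m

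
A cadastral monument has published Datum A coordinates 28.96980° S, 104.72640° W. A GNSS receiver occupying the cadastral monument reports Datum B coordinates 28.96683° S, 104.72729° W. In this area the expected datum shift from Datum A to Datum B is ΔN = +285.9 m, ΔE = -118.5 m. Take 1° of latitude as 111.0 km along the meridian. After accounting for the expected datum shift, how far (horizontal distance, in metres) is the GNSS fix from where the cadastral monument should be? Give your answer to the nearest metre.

Observed coordinate differences: Δφ = +0.00297°, Δλ = -0.00089°.
Converting to metres (1° lat = 111000 m, cos φ = 0.874875): observed ΔN = 329.7 m, observed ΔE = -86.4 m.
Subtracting the expected shift leaves a residual of 329.7 − (285.9) = 43.8 m north and -86.4 − (-118.5) = 32.1 m east.
Residual distance = √(43.8² + 32.1²) = 54.3 m.

54 m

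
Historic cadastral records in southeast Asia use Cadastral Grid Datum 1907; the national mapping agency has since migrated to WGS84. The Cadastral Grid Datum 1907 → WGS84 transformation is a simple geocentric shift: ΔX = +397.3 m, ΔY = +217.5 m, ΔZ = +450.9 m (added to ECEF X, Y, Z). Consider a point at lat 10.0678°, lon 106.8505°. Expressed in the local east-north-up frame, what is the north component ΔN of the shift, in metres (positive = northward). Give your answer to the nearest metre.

At φ = 10.0678°, λ = 106.8505°: sin φ = 0.174813, cos φ = 0.984602, sin λ = 0.957064, cos λ = -0.289875.
ΔN = −sin φ cos λ·ΔX − sin φ sin λ·ΔY + cos φ·ΔZ = −(0.174813)(-0.289875)(397.3) − (0.174813)(0.957064)(217.5) + (0.984602)(450.9) = 427.70 m.

ΔN = 428 m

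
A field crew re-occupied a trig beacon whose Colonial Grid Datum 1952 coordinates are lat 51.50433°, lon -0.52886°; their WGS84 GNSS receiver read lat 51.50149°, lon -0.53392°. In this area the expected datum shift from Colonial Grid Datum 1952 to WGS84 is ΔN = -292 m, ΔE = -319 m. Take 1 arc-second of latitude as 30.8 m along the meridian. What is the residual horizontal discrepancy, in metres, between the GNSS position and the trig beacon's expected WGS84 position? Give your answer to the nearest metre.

38 m

Observed coordinate differences: Δφ = -0.00284°, Δλ = -0.00506°.
Converting to metres (1° lat = 110880 m, cos φ = 0.622455): observed ΔN = -314.9 m, observed ΔE = -349.2 m.
Subtracting the expected shift leaves a residual of -314.9 − (-292) = -22.9 m north and -349.2 − (-319) = -30.2 m east.
Residual distance = √((-22.9)² + (-30.2)²) = 37.9 m.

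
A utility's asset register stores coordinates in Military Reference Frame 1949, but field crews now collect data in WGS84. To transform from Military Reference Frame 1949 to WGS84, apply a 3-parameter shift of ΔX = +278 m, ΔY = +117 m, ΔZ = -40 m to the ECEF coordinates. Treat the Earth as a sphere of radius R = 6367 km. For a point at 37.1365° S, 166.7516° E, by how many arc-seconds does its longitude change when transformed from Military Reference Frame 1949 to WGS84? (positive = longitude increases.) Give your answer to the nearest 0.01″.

Δλ = -7.22″

sin φ = -0.603716, cos φ = 0.797199, sin λ = 0.229173, cos λ = -0.973386.
East component: ΔE = −sin λ·ΔX + cos λ·ΔY = −(0.229173)(278) + (-0.973386)(117) = -177.60 m.
1° of latitude spans πR/180 = 111125 m; at latitude φ, 1° of longitude spans that × cos φ = 88588.9 m, so Δλ = -177.60 / 88588.9 × 3600 = -7.217″.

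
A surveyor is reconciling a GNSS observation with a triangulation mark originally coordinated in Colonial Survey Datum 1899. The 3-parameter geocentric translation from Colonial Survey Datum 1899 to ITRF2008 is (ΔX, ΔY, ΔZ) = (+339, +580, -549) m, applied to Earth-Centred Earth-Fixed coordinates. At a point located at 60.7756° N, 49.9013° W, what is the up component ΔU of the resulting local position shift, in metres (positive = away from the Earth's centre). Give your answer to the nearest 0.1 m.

The local up (radial) axis is (cos φ cos λ, cos φ sin λ, sin φ), giving ΔU = 106.606 − 216.610 − 479.120 = -589.12 m.

ΔU = -589.1 m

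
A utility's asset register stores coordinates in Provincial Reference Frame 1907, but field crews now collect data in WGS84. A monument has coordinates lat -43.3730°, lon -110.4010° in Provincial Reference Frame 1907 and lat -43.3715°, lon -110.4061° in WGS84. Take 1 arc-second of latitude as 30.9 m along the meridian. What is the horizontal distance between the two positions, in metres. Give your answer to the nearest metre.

445 m

Δφ = -43.3715° − -43.3730° = +0.0015°; Δλ = -110.4061° − -110.4010° = -0.0051°.
1° of latitude = 3600 × 30.90 = 111240 m.
ΔN = Δφ × 111240 = 166.9 m; ΔE = Δλ × 111240 × cos(-43.3730°) = -0.0051 × 111240 × 0.726898 = -412.4 m.
Distance = √(ΔE² + ΔN²) = √((-412.4)² + 166.9²) = 444.9 m.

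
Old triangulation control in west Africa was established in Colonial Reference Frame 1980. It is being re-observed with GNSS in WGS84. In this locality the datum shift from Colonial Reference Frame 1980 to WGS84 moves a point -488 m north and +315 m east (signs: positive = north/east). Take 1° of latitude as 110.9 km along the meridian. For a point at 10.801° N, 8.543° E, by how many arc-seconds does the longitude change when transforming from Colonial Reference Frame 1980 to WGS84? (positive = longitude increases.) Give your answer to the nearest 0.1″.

Δλ = 10.4″

At latitude 10.801°, cos φ = 0.982284.
1° of longitude at this latitude = 110.9 × cos φ = 108.94 km, so Δλ = 315.0 / 108935.3 = 0.0028916° = 10.410″.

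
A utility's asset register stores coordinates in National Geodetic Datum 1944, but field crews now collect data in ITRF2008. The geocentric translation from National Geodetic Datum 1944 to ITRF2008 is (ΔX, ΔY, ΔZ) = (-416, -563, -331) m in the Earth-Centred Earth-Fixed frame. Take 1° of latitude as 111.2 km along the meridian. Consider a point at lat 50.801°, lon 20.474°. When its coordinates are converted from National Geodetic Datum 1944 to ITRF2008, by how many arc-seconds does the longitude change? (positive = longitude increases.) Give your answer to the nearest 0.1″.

Δλ = -19.6″

sin φ = 0.774956, cos φ = 0.632016, sin λ = 0.349782, cos λ = 0.936831.
East component: ΔE = −sin λ·ΔX + cos λ·ΔY = −(0.349782)(-416) + (0.936831)(-563) = -381.93 m.
1° of latitude spans 111200 m; at latitude φ, 1° of longitude spans that × cos φ = 70280.2 m, so Δλ = -381.93 / 70280.2 × 3600 = -19.564″.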